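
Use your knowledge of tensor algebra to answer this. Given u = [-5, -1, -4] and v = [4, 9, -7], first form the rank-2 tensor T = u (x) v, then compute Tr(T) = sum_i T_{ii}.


The outer product gives T_{ij} = u_i v_j.
The trace (contraction) is Tr(T) = sum_i T_{ii} = sum_i u_i v_i.
Diagonal entries:
T_{11} = u_1 * v_1 = -5 * 4 = -20
T_{22} = u_2 * v_2 = -1 * 9 = -9
T_{33} = u_3 * v_3 = -4 * -7 = 28
Tr(T) = -20 + -9 + 28 = -1

-1


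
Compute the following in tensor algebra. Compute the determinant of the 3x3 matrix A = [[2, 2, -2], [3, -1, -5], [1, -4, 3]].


Expanding along the first row, det(A) = a11*M_11 - a12*M_12 + a13*M_13, where M_1j is the (1,j) minor.
Minor M_11 = -1*3 - -5*-4 = -23
Minor M_12 = 3*3 - -5*1 = 14
Minor M_13 = 3*-4 - -1*1 = -11
det = 2*(-23) - 2*(14) + -2*(-11)
    = -46 - 28 + 22
    = -52

-52


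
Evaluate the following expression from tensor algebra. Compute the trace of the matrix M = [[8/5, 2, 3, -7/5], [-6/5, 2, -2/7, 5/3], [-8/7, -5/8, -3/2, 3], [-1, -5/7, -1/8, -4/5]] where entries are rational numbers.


The trace is the sum of diagonal entries.
Diagonal: M[1,1] = 8/5, M[2,2] = 2, M[3,3] = -3/2, M[4,4] = -4/5
Tr(M) = 8/5 + 2 + -3/2 + -4/5
Computing step by step:
After adding M[1,1]: 8/5
After adding M[2,2]: 18/5
After adding M[3,3]: 21/10
After adding M[4,4]: 13/10
Tr(M) = 13/10

13/10


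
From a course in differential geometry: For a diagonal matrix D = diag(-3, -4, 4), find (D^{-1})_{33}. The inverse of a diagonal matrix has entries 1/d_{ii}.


For a diagonal matrix, the inverse has entries (D^{-1})_{ii} = 1/d_{ii}.
The diagonal entries are: d_{11} = -3, d_{22} = -4, d_{33} = 4
We need (D^{-1})_{33} = 1/d_{33} = 1/4 = 1/4

1/4


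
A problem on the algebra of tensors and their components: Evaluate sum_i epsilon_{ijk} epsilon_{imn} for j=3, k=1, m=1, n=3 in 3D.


Using the identity: epsilon_{ijk} epsilon_{imn} = delta_{jm} delta_{kn} - delta_{jn} delta_{km}.
delta_{31} = 0
delta_{13} = 0
delta_{33} = 1
delta_{11} = 1
Result = 0 * 0 - 1 * 1 = 0 - 1 = -1

-1


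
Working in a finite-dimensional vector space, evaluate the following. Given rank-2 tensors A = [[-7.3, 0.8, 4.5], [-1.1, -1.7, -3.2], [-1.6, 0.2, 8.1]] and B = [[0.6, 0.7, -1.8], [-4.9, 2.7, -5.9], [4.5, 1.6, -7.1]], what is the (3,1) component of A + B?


Tensor addition is component-wise: (A + B)_{ij} = A_{ij} + B_{ij}.
A_{31} = -1.6
B_{31} = 4.5
(A + B)_{31} = -1.6 + 4.5 = 2.9

2.9


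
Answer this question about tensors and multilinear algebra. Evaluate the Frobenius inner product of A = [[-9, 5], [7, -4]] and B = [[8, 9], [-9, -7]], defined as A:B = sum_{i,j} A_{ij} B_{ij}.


A:B = sum over all i,j of A_{ij} * B_{ij}.
Row 1: -9*8=-72, 5*9=45 => row sum = -27
Row 2: 7*-9=-63, -4*-7=28 => row sum = -35
Total = -27 + -35 = -62

-62


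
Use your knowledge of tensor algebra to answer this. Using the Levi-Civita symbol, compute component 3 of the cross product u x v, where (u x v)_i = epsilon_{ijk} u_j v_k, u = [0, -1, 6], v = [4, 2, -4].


(u x v)_3 = sum_{j,k} epsilon_{3jk} u_j v_k. Only permutations of (1,2,3) contribute; the two non-zero terms are:
eps_{312} u_1 v_2 = 1 * 0 * 2 = 0
eps_{321} u_2 v_1 = -1 * -1 * 4 = 4
(u x v)_3 = 4

4


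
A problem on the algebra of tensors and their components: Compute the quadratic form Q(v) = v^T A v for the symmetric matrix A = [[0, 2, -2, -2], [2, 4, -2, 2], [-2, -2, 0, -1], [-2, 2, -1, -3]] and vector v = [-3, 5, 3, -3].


First compute Av:
(Av)_1 = 0*-3 + 2*5 + -2*3 + -2*-3 = 10
(Av)_2 = 2*-3 + 4*5 + -2*3 + 2*-3 = 2
(Av)_3 = -2*-3 + -2*5 + 0*3 + -1*-3 = -1
(Av)_4 = -2*-3 + 2*5 + -1*3 + -3*-3 = 22
Av = [10, 2, -1, 22]
Then v^T (Av) = -3*10 + 5*2 + 3*-1 + -3*22
= -30 + 10 + -3 + -66 = -89

-89


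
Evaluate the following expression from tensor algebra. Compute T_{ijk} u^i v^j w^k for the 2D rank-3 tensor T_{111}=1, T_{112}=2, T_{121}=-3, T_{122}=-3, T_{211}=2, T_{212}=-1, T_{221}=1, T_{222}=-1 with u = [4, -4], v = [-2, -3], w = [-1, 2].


S = sum over i,j,k of T_{ijk} u_i v_j w_k. Expanding all 8 terms:
T_{111}*u_1*v_1*w_1 = 1*4*-2*-1 = 8  (running total: 8)
T_{112}*u_1*v_1*w_2 = 2*4*-2*2 = -32  (running total: -24)
T_{121}*u_1*v_2*w_1 = -3*4*-3*-1 = -36  (running total: -60)
T_{122}*u_1*v_2*w_2 = -3*4*-3*2 = 72  (running total: 12)
T_{211}*u_2*v_1*w_1 = 2*-4*-2*-1 = -16  (running total: -4)
T_{212}*u_2*v_1*w_2 = -1*-4*-2*2 = -16  (running total: -20)
T_{221}*u_2*v_2*w_1 = 1*-4*-3*-1 = -12  (running total: -32)
T_{222}*u_2*v_2*w_2 = -1*-4*-3*2 = -24  (running total: -56)
S = -56

-56


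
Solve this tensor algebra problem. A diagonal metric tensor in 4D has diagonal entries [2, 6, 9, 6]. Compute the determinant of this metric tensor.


For a diagonal metric, the determinant is the product of diagonal entries.
Diagonal entries: 2, 6, 9, 6
det(g) = 2 * 6 * 9 * 6 = 648

648


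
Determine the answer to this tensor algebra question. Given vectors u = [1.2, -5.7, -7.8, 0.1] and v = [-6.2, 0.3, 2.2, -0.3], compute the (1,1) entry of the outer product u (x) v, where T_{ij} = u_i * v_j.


The outer product entry T_{ij} = u_i * v_j.
We need i=1, j=1.
u_1 = 1.2, v_1 = -6.2
T_{1,1} = 1.2 * -6.2 = -7.44

-7.44


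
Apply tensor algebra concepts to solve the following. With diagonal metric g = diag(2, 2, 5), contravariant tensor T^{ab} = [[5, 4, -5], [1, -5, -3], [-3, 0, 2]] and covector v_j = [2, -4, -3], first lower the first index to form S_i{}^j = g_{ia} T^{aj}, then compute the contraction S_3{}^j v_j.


Step 1: lower the first index. For a diagonal metric, g_{ia} T^{aj} = g_{ii} T^{ij} (no sum on i).
g_{33} = 5
S_3{}^1 = 5 * T^{31} = 5 * -3 = -15
S_3{}^2 = 5 * T^{32} = 5 * 0 = 0
S_3{}^3 = 5 * T^{33} = 5 * 2 = 10
Step 2: contract S_3{}^j with v_j.
S_3{}^1 * v_1 = -15 * 2 = -30
S_3{}^2 * v_2 = 0 * -4 = 0
S_3{}^3 * v_3 = 10 * -3 = -30
Result = -30 + 0 + -30 = -60

-60


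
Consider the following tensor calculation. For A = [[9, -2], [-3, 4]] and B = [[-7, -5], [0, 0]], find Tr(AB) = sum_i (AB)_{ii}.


Tr(AB) = sum_i (AB)_{ii} where (AB)_{ii} = sum_k A_{ik} B_{ki}.
(AB)_{11} = 9*-7 + -2*0 = -63
(AB)_{22} = -3*-5 + 4*0 = 15
Tr(AB) = -63 + 15 = -48

-48


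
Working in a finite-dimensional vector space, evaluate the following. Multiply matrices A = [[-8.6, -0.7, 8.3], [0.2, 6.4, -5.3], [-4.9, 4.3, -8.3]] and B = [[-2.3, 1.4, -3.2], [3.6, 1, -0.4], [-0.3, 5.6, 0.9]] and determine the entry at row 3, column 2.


(AB)_{ij} = sum_k A_{ik} B_{kj}.
For i=3, j=2:
A_{31} * B_{12} = -4.9 * 1.4 = -6.86
A_{32} * B_{22} = 4.3 * 1 = 4.3
A_{33} * B_{32} = -8.3 * 5.6 = -46.48
Sum = -6.86 + 4.3 + -46.48 = -49.04

-49.04


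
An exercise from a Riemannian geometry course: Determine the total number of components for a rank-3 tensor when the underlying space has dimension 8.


The number of components of a rank-r tensor in d dimensions is d^r.
Here d = 8 and r = 3.
8^3 = 512

512


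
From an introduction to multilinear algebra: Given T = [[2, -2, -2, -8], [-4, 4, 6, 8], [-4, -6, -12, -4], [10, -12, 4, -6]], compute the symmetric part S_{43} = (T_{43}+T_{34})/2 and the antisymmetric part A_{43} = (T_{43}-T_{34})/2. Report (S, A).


T_{43} = 4
T_{34} = -4
S_{43} = (4 + -4)/2 = 0/2 = 0
A_{43} = (4 - -4)/2 = 8/2 = 4
Check: S + A = 0 + 4 = 4 = T_{43}.

(0, 4)


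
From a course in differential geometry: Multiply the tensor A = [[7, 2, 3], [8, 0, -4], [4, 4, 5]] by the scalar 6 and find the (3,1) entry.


Scalar multiplication: (cA)_{ij} = c * A_{ij}.
c = 6
A_{31} = 4
(cA)_{31} = 6 * 4 = 24

24


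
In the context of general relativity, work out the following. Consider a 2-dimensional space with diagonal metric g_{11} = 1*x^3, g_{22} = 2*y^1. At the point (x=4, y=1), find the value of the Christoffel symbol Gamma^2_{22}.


For a diagonal metric, Gamma^k_{ij} = (1/2) g^{kk} (dg_{ik}/dx_j + dg_{jk}/dx_i - dg_{ij}/dx_k).
The metric is diagonal, so g_{ab} = 0 for a != b.
At the given point: g_{11} = 64, g_{22} = 2
g^{22} = 1/2
dg_{22}/dx_2 = dg_{22}/dx_2 = 2
dg_{22}/dx_2 = dg_{22}/dx_2 = 2
dg_{22}/dx_2 = dg_{22}/dx_2 = 2
Numerator = 2 + 2 - 2 = 2
Gamma^2_{22} = 2 / (2 * 2) = 1/2

1/2


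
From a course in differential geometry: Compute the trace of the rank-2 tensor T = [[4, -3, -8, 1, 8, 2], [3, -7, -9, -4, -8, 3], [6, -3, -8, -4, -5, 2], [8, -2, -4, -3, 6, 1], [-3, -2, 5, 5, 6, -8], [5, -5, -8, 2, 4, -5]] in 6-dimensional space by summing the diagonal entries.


The contraction (trace) of a rank-2 tensor is the sum of its diagonal elements.
Diagonal entries: A[1,1] = 4, A[2,2] = -7, A[3,3] = -8, A[4,4] = -3, A[5,5] = 6, A[6,6] = -5
Tr(A) = 4 + -7 + -8 + -3 + 6 + -5 = -13

-13


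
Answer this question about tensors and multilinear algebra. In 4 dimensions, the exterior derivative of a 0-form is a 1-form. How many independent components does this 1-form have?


The exterior derivative of a p-form is a (p+1)-form.
Its number of independent components is C(n, p+1).
n = 4, p+1 = 1
C(4, 1) = 4

4


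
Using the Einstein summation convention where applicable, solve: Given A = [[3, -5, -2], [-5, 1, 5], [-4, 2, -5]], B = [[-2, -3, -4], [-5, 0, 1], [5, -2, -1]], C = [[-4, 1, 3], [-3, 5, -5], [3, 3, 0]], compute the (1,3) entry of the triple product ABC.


(ABC)_{13} = sum_m (AB)_{1m} C_{m3}. First compute row 1 of AB.
(AB)_{11} = 3*-2 + -5*-5 + -2*5 = 9
(AB)_{12} = 3*-3 + -5*0 + -2*-2 = -5
(AB)_{13} = 3*-4 + -5*1 + -2*-1 = -15
Now contract with column 3 of C:
(AB)_{11} * C_{13} = 9 * 3 = 27
(AB)_{12} * C_{23} = -5 * -5 = 25
(AB)_{13} * C_{33} = -15 * 0 = 0
(ABC)_{13} = 27 + 25 + 0 = 52

52


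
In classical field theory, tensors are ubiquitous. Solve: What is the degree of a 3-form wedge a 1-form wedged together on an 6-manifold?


The degree of a wedge product is the sum of the degrees of the individual forms.
Degrees: 3, 1
Total degree = 3 + 1 = 4

4


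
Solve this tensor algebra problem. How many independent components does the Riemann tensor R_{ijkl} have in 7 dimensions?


The Riemann tensor in d dimensions has d^2(d^2 - 1)/12 independent components.
d = 7, so d^2 = 49
d^2 - 1 = 48
d^2(d^2 - 1) = 49 * 48 = 2352
Divide by 12: 2352 / 12 = 196

196


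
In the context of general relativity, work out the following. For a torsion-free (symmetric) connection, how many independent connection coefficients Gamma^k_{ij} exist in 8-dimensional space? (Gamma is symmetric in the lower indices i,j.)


Christoffel symbols Gamma^k_{ij} are symmetric in i,j, so there are d * d(d+1)/2 independent symbols.
d = 8
d(d+1)/2 = 8 * 9 / 2 = 36
Total = 8 * 36 = 288

288


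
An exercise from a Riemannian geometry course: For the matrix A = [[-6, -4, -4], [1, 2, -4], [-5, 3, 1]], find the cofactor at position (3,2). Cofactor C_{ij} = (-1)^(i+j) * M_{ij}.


To find cofactor C_{32}, delete row 3 and column 2.
The resulting 2x2 submatrix is: [[-6, -4], [1, -4]]
Minor M_{32} = -6*-4 - -4*1
  = 24 - -4 = 28
Sign = (-1)^(3+2) = (-1)^5 = -1
Cofactor C_{32} = -1 * 28 = -28

-28


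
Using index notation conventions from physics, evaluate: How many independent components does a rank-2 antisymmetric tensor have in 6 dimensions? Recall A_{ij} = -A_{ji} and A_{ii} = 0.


An antisymmetric rank-2 tensor satisfies A_{ij} = -A_{ji}, so diagonal entries are zero.
The independent components are the upper-triangular entries: C(n, 2) = n(n-1)/2.
n = 6
C(6, 2) = 6 * 5 / 2 = 30 / 2 = 15

15


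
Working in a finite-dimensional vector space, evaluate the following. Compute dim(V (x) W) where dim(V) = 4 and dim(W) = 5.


The dimension of a tensor product is the product of dimensions.
dim(V) = 4, dim(W) = 5
dim(V (x) W) = 4 * 5 = 20

20


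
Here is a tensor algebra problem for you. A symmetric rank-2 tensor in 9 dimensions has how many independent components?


A symmetric rank-2 tensor in d dimensions has d(d+1)/2 independent components.
d = 9
d(d+1)/2 = 9 * 10 / 2 = 90 / 2 = 45

45


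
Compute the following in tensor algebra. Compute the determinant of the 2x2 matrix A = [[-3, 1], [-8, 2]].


For a 2x2 matrix [[a, b], [c, d]], det = a*d - b*c.
a = -3, b = 1, c = -8, d = 2
a*d = -3 * 2 = -6
b*c = 1 * -8 = -8
det = -6 - -8 = 2

2


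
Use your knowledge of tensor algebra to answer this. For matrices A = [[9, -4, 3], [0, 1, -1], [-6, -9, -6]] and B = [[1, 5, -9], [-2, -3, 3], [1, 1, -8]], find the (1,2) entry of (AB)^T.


(AB)^T_{ij} = (AB)_{ji} = sum_k A_{jk} B_{ki}.
For i=1, j=2 we need (AB)_{21}:
A_{21} * B_{11} = 0 * 1 = 0
A_{22} * B_{21} = 1 * -2 = -2
A_{23} * B_{31} = -1 * 1 = -1
Sum = 0 + -2 + -1 = -3

-3


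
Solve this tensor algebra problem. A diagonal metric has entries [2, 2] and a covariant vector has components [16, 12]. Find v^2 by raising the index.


To raise an index with a diagonal metric: v^i = v_i / g_{ii}.
For index 2: v_2 = 12, g_{22} = 2
v^2 = 12 / 2 = 6

6


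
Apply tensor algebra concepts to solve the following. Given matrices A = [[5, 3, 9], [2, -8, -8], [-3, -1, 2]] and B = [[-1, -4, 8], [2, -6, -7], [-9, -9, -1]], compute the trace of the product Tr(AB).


Tr(AB) = sum_i (AB)_{ii} where (AB)_{ii} = sum_k A_{ik} B_{ki}.
(AB)_{11} = 5*-1 + 3*2 + 9*-9 = -80
(AB)_{22} = 2*-4 + -8*-6 + -8*-9 = 112
(AB)_{33} = -3*8 + -1*-7 + 2*-1 = -19
Tr(AB) = -80 + 112 + -19 = 13

13


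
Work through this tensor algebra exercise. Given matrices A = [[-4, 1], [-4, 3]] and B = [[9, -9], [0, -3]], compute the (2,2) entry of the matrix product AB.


(AB)_{ij} = sum_k A_{ik} B_{kj}.
For i=2, j=2:
A_{21} * B_{12} = -4 * -9 = 36
A_{22} * B_{22} = 3 * -3 = -9
Sum = 36 + -9 = 27

27


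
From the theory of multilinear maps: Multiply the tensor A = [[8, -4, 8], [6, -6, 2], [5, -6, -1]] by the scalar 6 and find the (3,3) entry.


Scalar multiplication: (cA)_{ij} = c * A_{ij}.
c = 6
A_{33} = -1
(cA)_{33} = 6 * -1 = -6

-6


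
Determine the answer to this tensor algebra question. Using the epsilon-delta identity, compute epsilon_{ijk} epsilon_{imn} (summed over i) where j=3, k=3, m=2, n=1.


Using the identity: epsilon_{ijk} epsilon_{imn} = delta_{jm} delta_{kn} - delta_{jn} delta_{km}.
delta_{32} = 0
delta_{31} = 0
delta_{31} = 0
delta_{32} = 0
Result = 0 * 0 - 0 * 0 = 0 - 0 = 0

0


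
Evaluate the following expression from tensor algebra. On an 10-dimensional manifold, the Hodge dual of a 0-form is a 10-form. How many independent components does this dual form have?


The Hodge dual of a p-form on an n-dimensional manifold is an (n-p)-form.
n = 10, p = 0, so dual degree = 10 - 0 = 10
The number of components is C(n, n-p) = C(10, 10) = 1

1


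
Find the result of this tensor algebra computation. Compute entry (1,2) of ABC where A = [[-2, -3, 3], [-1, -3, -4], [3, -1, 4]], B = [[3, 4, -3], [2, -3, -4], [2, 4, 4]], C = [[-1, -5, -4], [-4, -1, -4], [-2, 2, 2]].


(ABC)_{12} = sum_m (AB)_{1m} C_{m2}. First compute row 1 of AB.
(AB)_{11} = -2*3 + -3*2 + 3*2 = -6
(AB)_{12} = -2*4 + -3*-3 + 3*4 = 13
(AB)_{13} = -2*-3 + -3*-4 + 3*4 = 30
Now contract with column 2 of C:
(AB)_{11} * C_{12} = -6 * -5 = 30
(AB)_{12} * C_{22} = 13 * -1 = -13
(AB)_{13} * C_{32} = 30 * 2 = 60
(ABC)_{12} = 30 + -13 + 60 = 77

77


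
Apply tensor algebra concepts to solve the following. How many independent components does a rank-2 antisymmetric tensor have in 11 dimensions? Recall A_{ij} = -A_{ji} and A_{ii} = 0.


An antisymmetric rank-2 tensor satisfies A_{ij} = -A_{ji}, so diagonal entries are zero.
The independent components are the upper-triangular entries: C(n, 2) = n(n-1)/2.
n = 11
C(11, 2) = 11 * 10 / 2 = 110 / 2 = 55

55


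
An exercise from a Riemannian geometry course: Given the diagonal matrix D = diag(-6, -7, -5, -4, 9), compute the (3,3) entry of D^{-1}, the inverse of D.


For a diagonal matrix, the inverse has entries (D^{-1})_{ii} = 1/d_{ii}.
The diagonal entries are: d_{11} = -6, d_{22} = -7, d_{33} = -5, d_{44} = -4, d_{55} = 9
We need (D^{-1})_{33} = 1/d_{33} = 1/-5 = -1/5

-1/5


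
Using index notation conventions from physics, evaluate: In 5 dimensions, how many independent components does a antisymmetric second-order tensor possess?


A antisymmetric rank-2 tensor in d dimensions has d(d-1)/2 independent components.
d = 5
d(d-1)/2 = 5 * 4 / 2 = 20 / 2 = 10

10


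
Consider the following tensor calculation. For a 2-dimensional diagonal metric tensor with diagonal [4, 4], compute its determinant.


For a diagonal metric, the determinant is the product of diagonal entries.
Diagonal entries: 4, 4
det(g) = 4 * 4 = 16

16


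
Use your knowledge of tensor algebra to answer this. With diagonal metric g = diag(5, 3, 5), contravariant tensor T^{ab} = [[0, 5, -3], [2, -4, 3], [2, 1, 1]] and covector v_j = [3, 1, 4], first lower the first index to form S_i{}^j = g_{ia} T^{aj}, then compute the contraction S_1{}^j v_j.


Step 1: lower the first index. For a diagonal metric, g_{ia} T^{aj} = g_{ii} T^{ij} (no sum on i).
g_{11} = 5
S_1{}^1 = 5 * T^{11} = 5 * 0 = 0
S_1{}^2 = 5 * T^{12} = 5 * 5 = 25
S_1{}^3 = 5 * T^{13} = 5 * -3 = -15
Step 2: contract S_1{}^j with v_j.
S_1{}^1 * v_1 = 0 * 3 = 0
S_1{}^2 * v_2 = 25 * 1 = 25
S_1{}^3 * v_3 = -15 * 4 = -60
Result = 0 + 25 + -60 = -35

-35


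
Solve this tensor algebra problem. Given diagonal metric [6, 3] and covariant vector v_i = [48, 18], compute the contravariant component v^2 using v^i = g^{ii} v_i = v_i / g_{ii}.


To raise an index with a diagonal metric: v^i = v_i / g_{ii}.
For index 2: v_2 = 18, g_{22} = 3
v^2 = 18 / 3 = 6

6


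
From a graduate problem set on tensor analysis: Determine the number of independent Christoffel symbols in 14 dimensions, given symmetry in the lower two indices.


Christoffel symbols Gamma^k_{ij} are symmetric in i,j, so there are d * d(d+1)/2 independent symbols.
d = 14
d(d+1)/2 = 14 * 15 / 2 = 105
Total = 14 * 105 = 1470

1470


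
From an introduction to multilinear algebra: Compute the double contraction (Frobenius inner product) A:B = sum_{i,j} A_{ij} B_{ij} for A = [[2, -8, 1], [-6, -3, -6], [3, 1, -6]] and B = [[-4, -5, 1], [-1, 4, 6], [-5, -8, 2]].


A:B = sum over all i,j of A_{ij} * B_{ij}.
Row 1: 2*-4=-8, -8*-5=40, 1*1=1 => row sum = 33
Row 2: -6*-1=6, -3*4=-12, -6*6=-36 => row sum = -42
Row 3: 3*-5=-15, 1*-8=-8, -6*2=-12 => row sum = -35
Total = 33 + -42 + -35 = -44

-44


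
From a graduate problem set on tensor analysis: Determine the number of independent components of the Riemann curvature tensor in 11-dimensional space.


The Riemann tensor in d dimensions has d^2(d^2 - 1)/12 independent components.
d = 11, so d^2 = 121
d^2 - 1 = 120
d^2(d^2 - 1) = 121 * 120 = 14520
Divide by 12: 14520 / 12 = 1210

1210


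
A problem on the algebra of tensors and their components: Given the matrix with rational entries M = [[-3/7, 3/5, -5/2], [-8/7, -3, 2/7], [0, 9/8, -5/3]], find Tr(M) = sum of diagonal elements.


The trace is the sum of diagonal entries.
Diagonal: M[1,1] = -3/7, M[2,2] = -3, M[3,3] = -5/3
Tr(M) = -3/7 + -3 + -5/3
Computing step by step:
After adding M[1,1]: -3/7
After adding M[2,2]: -24/7
After adding M[3,3]: -107/21
Tr(M) = -107/21

-107/21


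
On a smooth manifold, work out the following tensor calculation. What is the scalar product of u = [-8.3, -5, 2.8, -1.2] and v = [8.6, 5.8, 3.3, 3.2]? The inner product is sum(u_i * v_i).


The inner product u . v = sum of u_i * v_i.
Term-by-term: -8.3 * 8.6, -5 * 5.8, 2.8 * 3.3, -1.2 * 3.2
Products: -71.38, -29, 9.24, -3.84
Sum = -71.38 + -29 + 9.24 + -3.84 = -94.98

-94.98


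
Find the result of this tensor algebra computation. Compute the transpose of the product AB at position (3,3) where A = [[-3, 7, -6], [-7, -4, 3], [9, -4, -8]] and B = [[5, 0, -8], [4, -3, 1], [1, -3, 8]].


(AB)^T_{ij} = (AB)_{ji} = sum_k A_{jk} B_{ki}.
For i=3, j=3 we need (AB)_{33}:
A_{31} * B_{13} = 9 * -8 = -72
A_{32} * B_{23} = -4 * 1 = -4
A_{33} * B_{33} = -8 * 8 = -64
Sum = -72 + -4 + -64 = -140

-140


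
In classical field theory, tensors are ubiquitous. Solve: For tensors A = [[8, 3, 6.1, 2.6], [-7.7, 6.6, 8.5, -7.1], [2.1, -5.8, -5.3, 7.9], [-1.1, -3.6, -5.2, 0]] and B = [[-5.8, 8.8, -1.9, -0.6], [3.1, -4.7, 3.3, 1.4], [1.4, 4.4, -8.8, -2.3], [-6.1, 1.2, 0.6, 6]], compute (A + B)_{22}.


Tensor addition is component-wise: (A + B)_{ij} = A_{ij} + B_{ij}.
A_{22} = 6.6
B_{22} = -4.7
(A + B)_{22} = 6.6 + -4.7 = 1.9

1.9


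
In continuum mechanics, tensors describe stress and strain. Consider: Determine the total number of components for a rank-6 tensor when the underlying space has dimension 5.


The number of components of a rank-r tensor in d dimensions is d^r.
Here d = 5 and r = 6.
5^6 = 15625

15625


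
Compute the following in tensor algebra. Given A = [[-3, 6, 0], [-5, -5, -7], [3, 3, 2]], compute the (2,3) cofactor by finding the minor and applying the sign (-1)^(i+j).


To find cofactor C_{23}, delete row 2 and column 3.
The resulting 2x2 submatrix is: [[-3, 6], [3, 3]]
Minor M_{23} = -3*3 - 6*3
  = -9 - 18 = -27
Sign = (-1)^(2+3) = (-1)^5 = -1
Cofactor C_{23} = -1 * -27 = 27

27


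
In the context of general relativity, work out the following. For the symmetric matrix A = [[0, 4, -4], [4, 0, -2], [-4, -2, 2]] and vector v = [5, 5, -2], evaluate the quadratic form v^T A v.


First compute Av:
(Av)_1 = 0*5 + 4*5 + -4*-2 = 28
(Av)_2 = 4*5 + 0*5 + -2*-2 = 24
(Av)_3 = -4*5 + -2*5 + 2*-2 = -34
Av = [28, 24, -34]
Then v^T (Av) = 5*28 + 5*24 + -2*-34
= 140 + 120 + 68 = 328

328


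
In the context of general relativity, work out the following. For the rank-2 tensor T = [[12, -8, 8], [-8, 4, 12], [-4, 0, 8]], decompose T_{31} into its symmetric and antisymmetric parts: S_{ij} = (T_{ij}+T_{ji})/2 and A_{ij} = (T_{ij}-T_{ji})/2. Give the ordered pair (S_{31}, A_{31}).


T_{31} = -4
T_{13} = 8
S_{31} = (-4 + 8)/2 = 4/2 = 2
A_{31} = (-4 - 8)/2 = -12/2 = -6
Check: S + A = 2 + -6 = -4 = T_{31}.

(2, -6)


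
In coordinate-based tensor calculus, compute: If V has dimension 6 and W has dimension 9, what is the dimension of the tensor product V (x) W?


The dimension of a tensor product is the product of dimensions.
dim(V) = 6, dim(W) = 9
dim(V (x) W) = 6 * 9 = 54

54


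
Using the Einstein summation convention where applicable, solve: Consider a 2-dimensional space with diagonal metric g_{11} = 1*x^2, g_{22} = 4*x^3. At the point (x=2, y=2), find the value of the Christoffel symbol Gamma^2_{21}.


For a diagonal metric, Gamma^k_{ij} = (1/2) g^{kk} (dg_{ik}/dx_j + dg_{jk}/dx_i - dg_{ij}/dx_k).
The metric is diagonal, so g_{ab} = 0 for a != b.
At the given point: g_{11} = 4, g_{22} = 32
g^{22} = 1/32
dg_{22}/dx_1 = dg_{22}/dx_1 = 48
dg_{12}/dx_2 = 0 (off-diagonal)
dg_{21}/dx_2 = 0 (off-diagonal)
Numerator = 48 + 0 - 0 = 48
Gamma^2_{21} = 48 / (2 * 32) = 3/4

3/4


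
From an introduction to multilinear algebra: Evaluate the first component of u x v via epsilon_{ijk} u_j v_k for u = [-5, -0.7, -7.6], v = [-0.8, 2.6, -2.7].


(u x v)_1 = sum_{j,k} epsilon_{1jk} u_j v_k. Only permutations of (1,2,3) contribute; the two non-zero terms are:
eps_{123} u_2 v_3 = 1 * -0.7 * -2.7 = 1.89
eps_{132} u_3 v_2 = -1 * -7.6 * 2.6 = 19.76
(u x v)_1 = 21.65

21.65


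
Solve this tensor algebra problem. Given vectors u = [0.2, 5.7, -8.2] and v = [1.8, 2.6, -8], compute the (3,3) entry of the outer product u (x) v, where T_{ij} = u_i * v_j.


The outer product entry T_{ij} = u_i * v_j.
We need i=3, j=3.
u_3 = -8.2, v_3 = -8
T_{3,3} = -8.2 * -8 = 65.6

65.6


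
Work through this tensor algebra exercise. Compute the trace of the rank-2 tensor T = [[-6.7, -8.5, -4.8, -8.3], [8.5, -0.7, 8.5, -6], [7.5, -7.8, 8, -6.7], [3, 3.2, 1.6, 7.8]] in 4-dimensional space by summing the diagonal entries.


The contraction (trace) of a rank-2 tensor is the sum of its diagonal elements.
Diagonal entries: A[1,1] = -6.7, A[2,2] = -0.7, A[3,3] = 8, A[4,4] = 7.8
Tr(A) = -6.7 + -0.7 + 8 + 7.8 = 8.4

8.4


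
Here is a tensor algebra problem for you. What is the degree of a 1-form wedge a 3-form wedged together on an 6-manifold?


The degree of a wedge product is the sum of the degrees of the individual forms.
Degrees: 1, 3
Total degree = 1 + 3 = 4

4


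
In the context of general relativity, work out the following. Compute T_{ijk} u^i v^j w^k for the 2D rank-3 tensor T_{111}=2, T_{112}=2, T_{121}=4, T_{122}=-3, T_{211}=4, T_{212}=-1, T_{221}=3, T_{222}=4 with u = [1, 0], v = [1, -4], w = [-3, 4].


S = sum over i,j,k of T_{ijk} u_i v_j w_k. Expanding all 8 terms:
T_{111}*u_1*v_1*w_1 = 2*1*1*-3 = -6  (running total: -6)
T_{112}*u_1*v_1*w_2 = 2*1*1*4 = 8  (running total: 2)
T_{121}*u_1*v_2*w_1 = 4*1*-4*-3 = 48  (running total: 50)
T_{122}*u_1*v_2*w_2 = -3*1*-4*4 = 48  (running total: 98)
T_{211}*u_2*v_1*w_1 = 4*0*1*-3 = 0  (running total: 98)
T_{212}*u_2*v_1*w_2 = -1*0*1*4 = 0  (running total: 98)
T_{221}*u_2*v_2*w_1 = 3*0*-4*-3 = 0  (running total: 98)
T_{222}*u_2*v_2*w_2 = 4*0*-4*4 = 0  (running total: 98)
S = 98

98


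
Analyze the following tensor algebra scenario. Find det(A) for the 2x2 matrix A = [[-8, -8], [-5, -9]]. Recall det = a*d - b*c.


For a 2x2 matrix [[a, b], [c, d]], det = a*d - b*c.
a = -8, b = -8, c = -5, d = -9
a*d = -8 * -9 = 72
b*c = -8 * -5 = 40
det = 72 - 40 = 32

32


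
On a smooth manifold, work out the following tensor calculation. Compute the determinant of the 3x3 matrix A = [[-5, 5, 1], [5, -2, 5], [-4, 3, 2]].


Expanding along the first row, det(A) = a11*M_11 - a12*M_12 + a13*M_13, where M_1j is the (1,j) minor.
Minor M_11 = -2*2 - 5*3 = -19
Minor M_12 = 5*2 - 5*-4 = 30
Minor M_13 = 5*3 - -2*-4 = 7
det = -5*(-19) - 5*(30) + 1*(7)
    = 95 - 150 + 7
    = -48

-48


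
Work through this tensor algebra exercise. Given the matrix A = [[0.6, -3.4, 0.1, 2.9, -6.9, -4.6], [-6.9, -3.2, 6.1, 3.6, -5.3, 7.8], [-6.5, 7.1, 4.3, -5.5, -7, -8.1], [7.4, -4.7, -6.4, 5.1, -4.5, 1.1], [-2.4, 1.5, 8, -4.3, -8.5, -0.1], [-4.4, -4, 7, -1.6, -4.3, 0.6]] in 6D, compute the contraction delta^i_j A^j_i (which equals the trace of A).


The contraction (trace) of a rank-2 tensor is the sum of its diagonal elements.
Diagonal entries: A[1,1] = 0.6, A[2,2] = -3.2, A[3,3] = 4.3, A[4,4] = 5.1, A[5,5] = -8.5, A[6,6] = 0.6
Tr(A) = 0.6 + -3.2 + 4.3 + 5.1 + -8.5 + 0.6 = -1.1

-1.1


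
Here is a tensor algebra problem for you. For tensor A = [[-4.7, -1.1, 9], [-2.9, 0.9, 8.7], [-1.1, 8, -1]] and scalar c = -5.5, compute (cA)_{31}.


Scalar multiplication: (cA)_{ij} = c * A_{ij}.
c = -5.5
A_{31} = -1.1
(cA)_{31} = -5.5 * -1.1 = 6.05

6.05


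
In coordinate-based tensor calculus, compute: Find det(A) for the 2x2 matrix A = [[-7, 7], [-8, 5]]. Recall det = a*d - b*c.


For a 2x2 matrix [[a, b], [c, d]], det = a*d - b*c.
a = -7, b = 7, c = -8, d = 5
a*d = -7 * 5 = -35
b*c = 7 * -8 = -56
det = -35 - -56 = 21

21


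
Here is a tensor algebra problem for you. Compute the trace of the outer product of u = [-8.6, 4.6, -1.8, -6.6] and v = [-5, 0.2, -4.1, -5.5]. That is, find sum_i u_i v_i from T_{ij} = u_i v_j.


The outer product gives T_{ij} = u_i v_j.
The trace (contraction) is Tr(T) = sum_i T_{ii} = sum_i u_i v_i.
Diagonal entries:
T_{11} = u_1 * v_1 = -8.6 * -5 = 43
T_{22} = u_2 * v_2 = 4.6 * 0.2 = 0.92
T_{33} = u_3 * v_3 = -1.8 * -4.1 = 7.38
T_{44} = u_4 * v_4 = -6.6 * -5.5 = 36.3
Tr(T) = 43 + 0.92 + 7.38 + 36.3 = 87.6

87.6


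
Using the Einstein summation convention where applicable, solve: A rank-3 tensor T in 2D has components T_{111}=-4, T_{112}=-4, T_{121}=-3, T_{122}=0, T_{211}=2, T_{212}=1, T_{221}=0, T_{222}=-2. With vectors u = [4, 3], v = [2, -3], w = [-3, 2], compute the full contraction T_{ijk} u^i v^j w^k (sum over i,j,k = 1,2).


S = sum over i,j,k of T_{ijk} u_i v_j w_k. Expanding all 8 terms:
T_{111}*u_1*v_1*w_1 = -4*4*2*-3 = 96  (running total: 96)
T_{112}*u_1*v_1*w_2 = -4*4*2*2 = -64  (running total: 32)
T_{121}*u_1*v_2*w_1 = -3*4*-3*-3 = -108  (running total: -76)
T_{122}*u_1*v_2*w_2 = 0*4*-3*2 = 0  (running total: -76)
T_{211}*u_2*v_1*w_1 = 2*3*2*-3 = -36  (running total: -112)
T_{212}*u_2*v_1*w_2 = 1*3*2*2 = 12  (running total: -100)
T_{221}*u_2*v_2*w_1 = 0*3*-3*-3 = 0  (running total: -100)
T_{222}*u_2*v_2*w_2 = -2*3*-3*2 = 36  (running total: -64)
S = -64

-64


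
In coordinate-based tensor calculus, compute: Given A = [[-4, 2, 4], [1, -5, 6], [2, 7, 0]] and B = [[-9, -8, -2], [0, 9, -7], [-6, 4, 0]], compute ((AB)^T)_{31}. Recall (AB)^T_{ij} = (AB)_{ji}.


(AB)^T_{ij} = (AB)_{ji} = sum_k A_{jk} B_{ki}.
For i=3, j=1 we need (AB)_{13}:
A_{11} * B_{13} = -4 * -2 = 8
A_{12} * B_{23} = 2 * -7 = -14
A_{13} * B_{33} = 4 * 0 = 0
Sum = 8 + -14 + 0 = -6

-6


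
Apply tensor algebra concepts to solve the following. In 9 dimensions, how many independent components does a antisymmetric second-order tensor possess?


A antisymmetric rank-2 tensor in d dimensions has d(d-1)/2 independent components.
d = 9
d(d-1)/2 = 9 * 8 / 2 = 72 / 2 = 36

36


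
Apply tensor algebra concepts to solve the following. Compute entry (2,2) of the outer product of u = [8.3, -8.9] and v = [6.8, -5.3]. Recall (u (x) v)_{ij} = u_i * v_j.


The outer product entry T_{ij} = u_i * v_j.
We need i=2, j=2.
u_2 = -8.9, v_2 = -5.3
T_{2,2} = -8.9 * -5.3 = 47.17

47.17


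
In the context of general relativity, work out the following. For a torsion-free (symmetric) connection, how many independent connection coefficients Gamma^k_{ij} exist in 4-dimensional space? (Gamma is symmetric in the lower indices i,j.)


Christoffel symbols Gamma^k_{ij} are symmetric in i,j, so there are d * d(d+1)/2 independent symbols.
d = 4
d(d+1)/2 = 4 * 5 / 2 = 10
Total = 4 * 10 = 40

40


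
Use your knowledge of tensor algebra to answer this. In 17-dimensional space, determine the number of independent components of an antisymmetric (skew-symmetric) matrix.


An antisymmetric rank-2 tensor satisfies A_{ij} = -A_{ji}, so diagonal entries are zero.
The independent components are the upper-triangular entries: C(n, 2) = n(n-1)/2.
n = 17
C(17, 2) = 17 * 16 / 2 = 272 / 2 = 136

136


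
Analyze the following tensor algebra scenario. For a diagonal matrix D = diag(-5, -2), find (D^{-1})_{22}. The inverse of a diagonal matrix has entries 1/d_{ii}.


For a diagonal matrix, the inverse has entries (D^{-1})_{ii} = 1/d_{ii}.
The diagonal entries are: d_{11} = -5, d_{22} = -2
We need (D^{-1})_{22} = 1/d_{22} = 1/-2 = -1/2

-1/2


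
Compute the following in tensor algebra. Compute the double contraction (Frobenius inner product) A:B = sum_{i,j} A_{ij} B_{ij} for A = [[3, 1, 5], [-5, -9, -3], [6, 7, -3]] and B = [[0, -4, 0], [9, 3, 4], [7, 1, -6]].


A:B = sum over all i,j of A_{ij} * B_{ij}.
Row 1: 3*0=0, 1*-4=-4, 5*0=0 => row sum = -4
Row 2: -5*9=-45, -9*3=-27, -3*4=-12 => row sum = -84
Row 3: 6*7=42, 7*1=7, -3*-6=18 => row sum = 67
Total = -4 + -84 + 67 = -21

-21


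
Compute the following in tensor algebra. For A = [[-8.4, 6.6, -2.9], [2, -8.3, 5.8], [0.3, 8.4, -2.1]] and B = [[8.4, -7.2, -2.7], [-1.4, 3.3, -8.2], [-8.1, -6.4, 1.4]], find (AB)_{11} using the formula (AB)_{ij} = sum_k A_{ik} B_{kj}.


(AB)_{ij} = sum_k A_{ik} B_{kj}.
For i=1, j=1:
A_{11} * B_{11} = -8.4 * 8.4 = -70.56
A_{12} * B_{21} = 6.6 * -1.4 = -9.24
A_{13} * B_{31} = -2.9 * -8.1 = 23.49
Sum = -70.56 + -9.24 + 23.49 = -56.31

-56.31


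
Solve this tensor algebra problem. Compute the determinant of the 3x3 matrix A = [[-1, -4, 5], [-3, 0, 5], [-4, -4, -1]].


Expanding along the first row, det(A) = a11*M_11 - a12*M_12 + a13*M_13, where M_1j is the (1,j) minor.
Minor M_11 = 0*-1 - 5*-4 = 20
Minor M_12 = -3*-1 - 5*-4 = 23
Minor M_13 = -3*-4 - 0*-4 = 12
det = -1*(20) - -4*(23) + 5*(12)
    = -20 - -92 + 60
    = 132

132


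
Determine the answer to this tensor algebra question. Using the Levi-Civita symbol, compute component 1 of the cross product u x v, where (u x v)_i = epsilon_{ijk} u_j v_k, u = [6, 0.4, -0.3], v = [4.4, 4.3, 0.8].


(u x v)_1 = sum_{j,k} epsilon_{1jk} u_j v_k. Only permutations of (1,2,3) contribute; the two non-zero terms are:
eps_{123} u_2 v_3 = 1 * 0.4 * 0.8 = 0.32
eps_{132} u_3 v_2 = -1 * -0.3 * 4.3 = 1.29
(u x v)_1 = 1.61

1.61


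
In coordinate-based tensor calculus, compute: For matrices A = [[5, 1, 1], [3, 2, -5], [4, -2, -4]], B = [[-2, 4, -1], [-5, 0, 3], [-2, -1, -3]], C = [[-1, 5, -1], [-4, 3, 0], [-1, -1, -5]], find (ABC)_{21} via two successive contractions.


(ABC)_{21} = sum_m (AB)_{2m} C_{m1}. First compute row 2 of AB.
(AB)_{21} = 3*-2 + 2*-5 + -5*-2 = -6
(AB)_{22} = 3*4 + 2*0 + -5*-1 = 17
(AB)_{23} = 3*-1 + 2*3 + -5*-3 = 18
Now contract with column 1 of C:
(AB)_{21} * C_{11} = -6 * -1 = 6
(AB)_{22} * C_{21} = 17 * -4 = -68
(AB)_{23} * C_{31} = 18 * -1 = -18
(ABC)_{21} = 6 + -68 + -18 = -80

-80


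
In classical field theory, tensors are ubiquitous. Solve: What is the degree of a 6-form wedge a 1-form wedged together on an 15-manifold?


The degree of a wedge product is the sum of the degrees of the individual forms.
Degrees: 6, 1
Total degree = 6 + 1 = 7

7


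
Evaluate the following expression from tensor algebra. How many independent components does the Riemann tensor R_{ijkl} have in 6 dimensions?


The Riemann tensor in d dimensions has d^2(d^2 - 1)/12 independent components.
d = 6, so d^2 = 36
d^2 - 1 = 35
d^2(d^2 - 1) = 36 * 35 = 1260
Divide by 12: 1260 / 12 = 105

105


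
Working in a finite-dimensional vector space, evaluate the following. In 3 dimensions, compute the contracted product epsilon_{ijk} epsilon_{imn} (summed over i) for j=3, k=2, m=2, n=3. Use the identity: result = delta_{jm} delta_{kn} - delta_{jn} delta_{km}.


Using the identity: epsilon_{ijk} epsilon_{imn} = delta_{jm} delta_{kn} - delta_{jn} delta_{km}.
delta_{32} = 0
delta_{23} = 0
delta_{33} = 1
delta_{22} = 1
Result = 0 * 0 - 1 * 1 = 0 - 1 = -1

-1


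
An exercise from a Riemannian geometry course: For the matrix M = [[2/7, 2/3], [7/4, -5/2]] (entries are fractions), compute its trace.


The trace is the sum of diagonal entries.
Diagonal: M[1,1] = 2/7, M[2,2] = -5/2
Tr(M) = 2/7 + -5/2
Computing step by step:
After adding M[1,1]: 2/7
After adding M[2,2]: -31/14
Tr(M) = -31/14

-31/14


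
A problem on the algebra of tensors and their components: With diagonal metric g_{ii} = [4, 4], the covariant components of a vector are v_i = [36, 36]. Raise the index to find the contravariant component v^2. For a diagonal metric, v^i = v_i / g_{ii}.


To raise an index with a diagonal metric: v^i = v_i / g_{ii}.
For index 2: v_2 = 36, g_{22} = 4
v^2 = 36 / 4 = 9

9


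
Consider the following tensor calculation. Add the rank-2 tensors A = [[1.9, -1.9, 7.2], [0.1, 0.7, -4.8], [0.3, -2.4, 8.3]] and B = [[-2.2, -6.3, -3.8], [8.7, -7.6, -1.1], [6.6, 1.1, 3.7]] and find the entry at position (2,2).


Tensor addition is component-wise: (A + B)_{ij} = A_{ij} + B_{ij}.
A_{22} = 0.7
B_{22} = -7.6
(A + B)_{22} = 0.7 + -7.6 = -6.9

-6.9


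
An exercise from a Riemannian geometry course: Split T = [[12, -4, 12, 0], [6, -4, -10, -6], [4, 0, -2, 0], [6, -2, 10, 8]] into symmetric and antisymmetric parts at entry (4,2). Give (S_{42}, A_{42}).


T_{42} = -2
T_{24} = -6
S_{42} = (-2 + -6)/2 = -8/2 = -4
A_{42} = (-2 - -6)/2 = 4/2 = 2
Check: S + A = -4 + 2 = -2 = T_{42}.

(-4, 2)


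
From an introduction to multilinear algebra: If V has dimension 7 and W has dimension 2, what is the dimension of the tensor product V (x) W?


The dimension of a tensor product is the product of dimensions.
dim(V) = 7, dim(W) = 2
dim(V (x) W) = 7 * 2 = 14

14


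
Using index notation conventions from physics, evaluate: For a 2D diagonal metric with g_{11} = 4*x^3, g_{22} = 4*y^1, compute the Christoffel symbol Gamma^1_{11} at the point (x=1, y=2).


For a diagonal metric, Gamma^k_{ij} = (1/2) g^{kk} (dg_{ik}/dx_j + dg_{jk}/dx_i - dg_{ij}/dx_k).
The metric is diagonal, so g_{ab} = 0 for a != b.
At the given point: g_{11} = 4, g_{22} = 8
g^{11} = 1/4
dg_{11}/dx_1 = dg_{11}/dx_1 = 12
dg_{11}/dx_1 = dg_{11}/dx_1 = 12
dg_{11}/dx_1 = dg_{11}/dx_1 = 12
Numerator = 12 + 12 - 12 = 12
Gamma^1_{11} = 12 / (2 * 4) = 3/2

3/2


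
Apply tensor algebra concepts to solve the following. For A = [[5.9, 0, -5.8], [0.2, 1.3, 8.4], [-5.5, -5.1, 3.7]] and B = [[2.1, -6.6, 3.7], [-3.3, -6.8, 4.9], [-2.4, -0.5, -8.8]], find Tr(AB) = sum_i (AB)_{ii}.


Tr(AB) = sum_i (AB)_{ii} where (AB)_{ii} = sum_k A_{ik} B_{ki}.
(AB)_{11} = 5.9*2.1 + 0*-3.3 + -5.8*-2.4 = 26.31
(AB)_{22} = 0.2*-6.6 + 1.3*-6.8 + 8.4*-0.5 = -14.36
(AB)_{33} = -5.5*3.7 + -5.1*4.9 + 3.7*-8.8 = -77.9
Tr(AB) = 26.31 + -14.36 + -77.9 = -65.95

-65.95


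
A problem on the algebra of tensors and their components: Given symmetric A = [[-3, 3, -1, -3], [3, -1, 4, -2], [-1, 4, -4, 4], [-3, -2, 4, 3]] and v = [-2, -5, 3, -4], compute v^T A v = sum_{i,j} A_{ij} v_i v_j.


First compute Av:
(Av)_1 = -3*-2 + 3*-5 + -1*3 + -3*-4 = 0
(Av)_2 = 3*-2 + -1*-5 + 4*3 + -2*-4 = 19
(Av)_3 = -1*-2 + 4*-5 + -4*3 + 4*-4 = -46
(Av)_4 = -3*-2 + -2*-5 + 4*3 + 3*-4 = 16
Av = [0, 19, -46, 16]
Then v^T (Av) = -2*0 + -5*19 + 3*-46 + -4*16
= 0 + -95 + -138 + -64 = -297

-297


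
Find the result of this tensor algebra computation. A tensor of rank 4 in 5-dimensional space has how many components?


The number of components of a rank-r tensor in d dimensions is d^r.
Here d = 5 and r = 4.
5^4 = 625

625


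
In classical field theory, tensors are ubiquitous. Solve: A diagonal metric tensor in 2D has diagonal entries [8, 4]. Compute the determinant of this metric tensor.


For a diagonal metric, the determinant is the product of diagonal entries.
Diagonal entries: 8, 4
det(g) = 8 * 4 = 32

32


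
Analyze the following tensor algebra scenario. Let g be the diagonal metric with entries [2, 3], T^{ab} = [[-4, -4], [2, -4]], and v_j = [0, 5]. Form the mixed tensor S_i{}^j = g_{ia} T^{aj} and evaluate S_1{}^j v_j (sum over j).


Step 1: lower the first index. For a diagonal metric, g_{ia} T^{aj} = g_{ii} T^{ij} (no sum on i).
g_{11} = 2
S_1{}^1 = 2 * T^{11} = 2 * -4 = -8
S_1{}^2 = 2 * T^{12} = 2 * -4 = -8
Step 2: contract S_1{}^j with v_j.
S_1{}^1 * v_1 = -8 * 0 = 0
S_1{}^2 * v_2 = -8 * 5 = -40
Result = 0 + -40 = -40

-40


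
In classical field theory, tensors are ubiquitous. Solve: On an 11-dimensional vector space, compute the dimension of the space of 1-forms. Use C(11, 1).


The dimension of the space of p-forms on an n-dimensional space is C(n, p).
n = 11, p = 1
C(11, 1) = 11! / (1! * 10!) = 11

11


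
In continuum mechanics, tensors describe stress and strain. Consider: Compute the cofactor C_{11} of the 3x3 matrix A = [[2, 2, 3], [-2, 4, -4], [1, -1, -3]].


To find cofactor C_{11}, delete row 1 and column 1.
The resulting 2x2 submatrix is: [[4, -4], [-1, -3]]
Minor M_{11} = 4*-3 - -4*-1
  = -12 - 4 = -16
Sign = (-1)^(1+1) = (-1)^2 = 1
Cofactor C_{11} = 1 * -16 = -16

-16


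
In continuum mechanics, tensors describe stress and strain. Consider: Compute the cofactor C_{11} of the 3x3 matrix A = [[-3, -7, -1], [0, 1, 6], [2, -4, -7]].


To find cofactor C_{11}, delete row 1 and column 1.
The resulting 2x2 submatrix is: [[1, 6], [-4, -7]]
Minor M_{11} = 1*-7 - 6*-4
  = -7 - -24 = 17
Sign = (-1)^(1+1) = (-1)^2 = 1
Cofactor C_{11} = 1 * 17 = 17

17


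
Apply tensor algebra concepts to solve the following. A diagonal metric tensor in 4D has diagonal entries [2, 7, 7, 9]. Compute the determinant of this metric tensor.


For a diagonal metric, the determinant is the product of diagonal entries.
Diagonal entries: 2, 7, 7, 9
det(g) = 2 * 7 * 7 * 9 = 882

882


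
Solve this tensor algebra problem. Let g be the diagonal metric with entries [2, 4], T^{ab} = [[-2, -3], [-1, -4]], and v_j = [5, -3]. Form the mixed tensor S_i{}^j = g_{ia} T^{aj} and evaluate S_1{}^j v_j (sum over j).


Step 1: lower the first index. For a diagonal metric, g_{ia} T^{aj} = g_{ii} T^{ij} (no sum on i).
g_{11} = 2
S_1{}^1 = 2 * T^{11} = 2 * -2 = -4
S_1{}^2 = 2 * T^{12} = 2 * -3 = -6
Step 2: contract S_1{}^j with v_j.
S_1{}^1 * v_1 = -4 * 5 = -20
S_1{}^2 * v_2 = -6 * -3 = 18
Result = -20 + 18 = -2

-2


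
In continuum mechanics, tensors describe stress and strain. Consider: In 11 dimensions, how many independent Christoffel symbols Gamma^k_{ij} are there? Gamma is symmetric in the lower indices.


Christoffel symbols Gamma^k_{ij} are symmetric in i,j, so there are d * d(d+1)/2 independent symbols.
d = 11
d(d+1)/2 = 11 * 12 / 2 = 66
Total = 11 * 66 = 726

726
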